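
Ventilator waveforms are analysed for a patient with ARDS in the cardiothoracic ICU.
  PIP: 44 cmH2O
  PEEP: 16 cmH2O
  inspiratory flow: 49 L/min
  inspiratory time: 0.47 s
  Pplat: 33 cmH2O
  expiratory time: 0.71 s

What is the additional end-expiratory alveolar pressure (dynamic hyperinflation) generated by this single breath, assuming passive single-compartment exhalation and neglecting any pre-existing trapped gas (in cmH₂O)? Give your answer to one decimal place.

Flow: 49 L/min ÷ 60 = 0.8167 L/s.
Vt = flow × Ti = 0.8167 L/s × 0.47 s × 1000 mL/L = 383.85 mL.
R = (PIP − Pplat)/V̇ = (44 − 33) / 0.8167 = 11.0/0.8167 = 13.469 cmH2O·s/L.
C = Vt/(Pplat − PEEP) = 383.85 / (33 − 16) = 383.85/17.0 = 22.579 mL/cmH2O.
τ = R × C = 13.469 × 0.02258 L/cmH2O = 0.3041 s.
Fraction remaining = e^(−Te/τ) = e^(−0.71/0.3041) = 0.09683; trapped volume = 383.85 × 0.09683 = 37.168 mL.
Additional alveolar pressure from trapping ≈ V_trapped / C = 37.168 / 22.579 = 1.646 cmH2O.

1.6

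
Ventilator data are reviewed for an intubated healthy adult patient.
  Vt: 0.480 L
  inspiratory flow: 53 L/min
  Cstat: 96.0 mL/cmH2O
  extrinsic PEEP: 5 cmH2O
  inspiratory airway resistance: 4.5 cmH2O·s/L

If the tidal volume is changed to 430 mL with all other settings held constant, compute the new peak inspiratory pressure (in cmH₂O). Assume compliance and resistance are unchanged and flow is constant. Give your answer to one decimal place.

13.5

Flow: 53 L/min ÷ 60 = 0.8833 L/s.
PIP = Vt/C + R·V̇ + PEEP (constant-flow equation of motion).
Only the elastic term changes: ΔPIP = ΔVt / C = (430 − 480) / 96.0 = -0.5208 cmH2O.
Original PIP = 480/96.0 + 4.5×0.8833 + 5 = 13.975 cmH2O; new PIP = 13.975 + (-0.5208) = 13.454 cmH2O.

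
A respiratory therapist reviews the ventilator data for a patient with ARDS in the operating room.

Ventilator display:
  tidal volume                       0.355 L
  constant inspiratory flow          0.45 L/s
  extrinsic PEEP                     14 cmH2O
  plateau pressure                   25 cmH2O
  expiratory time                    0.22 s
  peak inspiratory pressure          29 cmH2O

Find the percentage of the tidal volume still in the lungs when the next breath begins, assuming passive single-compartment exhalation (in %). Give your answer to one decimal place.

R = (PIP − Pplat)/V̇ = (29 − 25) / 0.45 = 4.0/0.45 = 8.889 cmH2O·s/L.
C = Vt/(Pplat − PEEP) = 355.0 / (25 − 14) = 355.0/11.0 = 32.273 mL/cmH2O.
τ = R × C = 8.889 × 0.03227 L/cmH2O = 0.2868 s.
Fraction remaining at end-expiration = e^(−Te/τ) = e^(−0.22/0.2868) = 0.4644 → 46.44%.

46.4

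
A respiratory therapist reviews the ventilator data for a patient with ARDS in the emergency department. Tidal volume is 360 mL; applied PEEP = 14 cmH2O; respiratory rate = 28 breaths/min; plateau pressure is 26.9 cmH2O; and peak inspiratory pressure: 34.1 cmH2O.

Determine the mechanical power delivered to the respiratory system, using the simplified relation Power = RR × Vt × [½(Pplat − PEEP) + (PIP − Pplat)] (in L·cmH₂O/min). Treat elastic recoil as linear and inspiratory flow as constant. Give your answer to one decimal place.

Per-breath work = Vt × [½(Pplat−PEEP) + (PIP−Pplat)] = 0.360 × [0.5×12.9 + 7.2] = 0.360 × 13.65 = 4.914 L·cmH2O.
Power = 28 × 4.914 = 137.59 L·cmH2O/min.

137.6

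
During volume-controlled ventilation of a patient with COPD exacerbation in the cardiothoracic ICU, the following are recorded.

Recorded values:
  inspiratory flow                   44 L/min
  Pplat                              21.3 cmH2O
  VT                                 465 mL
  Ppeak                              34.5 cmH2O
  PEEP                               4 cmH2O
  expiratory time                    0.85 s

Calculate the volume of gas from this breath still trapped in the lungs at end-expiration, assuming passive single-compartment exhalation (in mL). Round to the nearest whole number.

80

Flow: 44 L/min ÷ 60 = 0.7333 L/s.
R = (PIP − Pplat)/V̇ = (34.5 − 21.3) / 0.7333 = 13.2/0.7333 = 18.001 cmH2O·s/L.
C = Vt/(Pplat − PEEP) = 465.0 / (21.3 − 4) = 465.0/17.3 = 26.879 mL/cmH2O.
τ = R × C = 18.001 × 0.02688 L/cmH2O = 0.4839 s.
Fraction remaining = e^(−Te/τ) = e^(−0.85/0.4839) = 0.1726.
Trapped volume = 465.0 × 0.1726 = 80.259 mL.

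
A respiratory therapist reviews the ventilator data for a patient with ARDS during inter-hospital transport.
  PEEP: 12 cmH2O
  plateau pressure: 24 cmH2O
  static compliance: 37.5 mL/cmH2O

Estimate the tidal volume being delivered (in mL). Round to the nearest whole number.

450

Vt = Cstat × (Pplat − PEEP) = 37.5 × (24 − 12) = 37.5 × 12.0 = 450.0 mL.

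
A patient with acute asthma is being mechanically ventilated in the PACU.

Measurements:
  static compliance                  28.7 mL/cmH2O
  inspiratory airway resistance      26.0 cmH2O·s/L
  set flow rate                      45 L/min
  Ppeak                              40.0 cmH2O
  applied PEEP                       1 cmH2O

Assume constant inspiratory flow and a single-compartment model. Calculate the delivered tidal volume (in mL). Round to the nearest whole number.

560

Flow: 45 L/min ÷ 60 = 0.75 L/s.
Equation of motion (constant flow): PIP = Vt/C + R·V̇ + PEEP.
Vt/C = PIP − R·V̇ − PEEP = 40.0 − 19.5 − 1 = 19.5 cmH2O.
Vt = C × 19.5 = 28.7 × 19.5 = 559.65 mL.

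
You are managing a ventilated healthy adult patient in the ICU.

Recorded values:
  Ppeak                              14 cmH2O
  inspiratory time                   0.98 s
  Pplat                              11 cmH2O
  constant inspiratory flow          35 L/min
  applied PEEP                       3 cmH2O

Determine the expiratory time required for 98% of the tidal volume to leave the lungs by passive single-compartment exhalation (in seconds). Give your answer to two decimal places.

Flow: 35 L/min ÷ 60 = 0.5833 L/s.
Vt = flow × Ti = 0.5833 L/s × 0.98 s × 1000 mL/L = 571.63 mL.
R = (PIP − Pplat)/V̇ = (14 − 11) / 0.5833 = 3.0/0.5833 = 5.143 cmH2O·s/L.
C = Vt/(Pplat − PEEP) = 571.63 / (11 − 3) = 571.63/8.0 = 71.454 mL/cmH2O.
τ = R × C = 5.143 × 0.07145 L/cmH2O = 0.3675 s.
t = −τ·ln(1 − 0.98) = −0.3675·ln(0.02) = 1.438 s.

1.44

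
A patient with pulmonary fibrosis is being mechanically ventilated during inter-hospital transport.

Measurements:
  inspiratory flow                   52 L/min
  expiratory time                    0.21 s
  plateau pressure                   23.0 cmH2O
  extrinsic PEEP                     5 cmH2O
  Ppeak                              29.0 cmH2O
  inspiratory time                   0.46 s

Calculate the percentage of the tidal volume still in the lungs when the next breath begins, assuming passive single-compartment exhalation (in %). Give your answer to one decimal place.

Flow: 52 L/min ÷ 60 = 0.8667 L/s.
Vt = flow × Ti = 0.8667 L/s × 0.46 s × 1000 mL/L = 398.68 mL.
R = (PIP − Pplat)/V̇ = (29.0 − 23.0) / 0.8667 = 6.0/0.8667 = 6.923 cmH2O·s/L.
C = Vt/(Pplat − PEEP) = 398.68 / (23.0 − 5) = 398.68/18.0 = 22.149 mL/cmH2O.
τ = R × C = 6.923 × 0.02215 L/cmH2O = 0.1533 s.
Fraction remaining at end-expiration = e^(−Te/τ) = e^(−0.21/0.1533) = 0.2541 → 25.41%.

25.4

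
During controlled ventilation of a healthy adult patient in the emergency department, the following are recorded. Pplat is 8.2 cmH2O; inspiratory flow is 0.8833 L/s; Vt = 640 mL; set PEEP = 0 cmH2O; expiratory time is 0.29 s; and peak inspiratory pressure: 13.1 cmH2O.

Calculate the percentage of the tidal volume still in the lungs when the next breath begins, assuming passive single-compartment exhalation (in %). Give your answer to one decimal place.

51.2

R = (PIP − Pplat)/V̇ = (13.1 − 8.2) / 0.8833 = 4.9/0.8833 = 5.547 cmH2O·s/L.
C = Vt/(Pplat − PEEP) = 640.0 / (8.2 − 0) = 640.0/8.2 = 78.049 mL/cmH2O.
τ = R × C = 5.547 × 0.07805 L/cmH2O = 0.4329 s.
Fraction remaining at end-expiration = e^(−Te/τ) = e^(−0.29/0.4329) = 0.5118 → 51.18%.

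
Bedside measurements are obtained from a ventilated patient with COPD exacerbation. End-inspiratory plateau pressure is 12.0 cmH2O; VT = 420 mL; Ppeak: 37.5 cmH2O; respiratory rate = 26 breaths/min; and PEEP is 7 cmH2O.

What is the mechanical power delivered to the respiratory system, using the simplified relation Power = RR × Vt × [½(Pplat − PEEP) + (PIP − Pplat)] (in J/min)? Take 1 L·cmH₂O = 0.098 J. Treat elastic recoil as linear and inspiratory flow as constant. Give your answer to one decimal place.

Per-breath work = Vt × [½(Pplat−PEEP) + (PIP−Pplat)] = 0.420 × [0.5×5.0 + 25.5] = 0.420 × 28.0 = 11.76 L·cmH2O.
Power = 26 × 11.76 = 305.76 L·cmH2O/min.
× 0.098 J/(L·cmH2O) → 29.964 J/min.

30.0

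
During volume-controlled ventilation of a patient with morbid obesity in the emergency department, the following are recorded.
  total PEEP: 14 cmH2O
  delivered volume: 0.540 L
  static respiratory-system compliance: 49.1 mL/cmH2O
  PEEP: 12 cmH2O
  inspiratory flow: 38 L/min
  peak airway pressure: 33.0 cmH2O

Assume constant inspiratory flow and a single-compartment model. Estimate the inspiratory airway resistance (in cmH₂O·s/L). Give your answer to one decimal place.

12.6

Flow: 38 L/min ÷ 60 = 0.6333 L/s.
Total PEEP = 14 cmH2O (set 12 + intrinsic 2); this is the baseline alveolar pressure.
Equation of motion (constant flow): PIP = Vt/C + R·V̇ + PEEP.
R·V̇ = PIP − Vt/C − PEEP = 33.0 − 540/49.1 − 14 = 33.0 − 10.998 − 14 = 8.002 cmH2O.
R = 8.002 / 0.6333 = 12.635 cmH2O·s/L.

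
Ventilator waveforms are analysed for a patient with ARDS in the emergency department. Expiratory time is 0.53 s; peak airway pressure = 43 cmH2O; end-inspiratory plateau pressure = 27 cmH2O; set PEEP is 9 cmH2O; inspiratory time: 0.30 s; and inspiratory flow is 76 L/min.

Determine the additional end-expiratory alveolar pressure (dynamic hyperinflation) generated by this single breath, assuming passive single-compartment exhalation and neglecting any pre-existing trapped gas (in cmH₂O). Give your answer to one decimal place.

2.5

Flow: 76 L/min ÷ 60 = 1.2667 L/s.
Vt = flow × Ti = 1.2667 L/s × 0.30 s × 1000 mL/L = 380.01 mL.
R = (PIP − Pplat)/V̇ = (43 − 27) / 1.2667 = 16.0/1.2667 = 12.631 cmH2O·s/L.
C = Vt/(Pplat − PEEP) = 380.01 / (27 − 9) = 380.01/18.0 = 21.112 mL/cmH2O.
τ = R × C = 12.631 × 0.02111 L/cmH2O = 0.2666 s.
Fraction remaining = e^(−Te/τ) = e^(−0.53/0.2666) = 0.137; trapped volume = 380.01 × 0.137 = 52.061 mL.
Additional alveolar pressure from trapping ≈ V_trapped / C = 52.061 / 21.112 = 2.466 cmH2O.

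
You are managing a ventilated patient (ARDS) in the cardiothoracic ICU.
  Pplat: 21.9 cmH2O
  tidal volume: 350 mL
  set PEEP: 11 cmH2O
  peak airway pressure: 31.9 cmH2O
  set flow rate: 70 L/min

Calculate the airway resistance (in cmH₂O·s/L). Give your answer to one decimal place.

8.6

Flow: 70 L/min ÷ 60 = 1.1667 L/s.
Raw = (PIP − Pplat) / flow = (31.9 − 21.9) / 1.1667 = 10.0 / 1.1667 = 8.571 cmH2O·s/L.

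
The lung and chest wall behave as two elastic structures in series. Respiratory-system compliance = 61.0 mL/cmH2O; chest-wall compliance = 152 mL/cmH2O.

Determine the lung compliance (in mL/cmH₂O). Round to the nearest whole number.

1/CL = 1/Crs − 1/Ccw.
1/CL = 1/61.0 − 1/152 = 0.009814.
CL = 101.9 mL/cmH2O.

102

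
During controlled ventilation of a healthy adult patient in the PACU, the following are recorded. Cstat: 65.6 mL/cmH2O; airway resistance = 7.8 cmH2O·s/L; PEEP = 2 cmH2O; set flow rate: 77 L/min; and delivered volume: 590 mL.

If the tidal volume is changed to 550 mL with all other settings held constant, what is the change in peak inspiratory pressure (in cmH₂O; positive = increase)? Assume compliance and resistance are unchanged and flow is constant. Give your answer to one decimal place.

-0.6

PIP = Vt/C + R·V̇ + PEEP (constant-flow equation of motion).
Only the elastic term changes: ΔPIP = ΔVt / C = (550 − 590) / 65.6 = -0.6098 cmH2O.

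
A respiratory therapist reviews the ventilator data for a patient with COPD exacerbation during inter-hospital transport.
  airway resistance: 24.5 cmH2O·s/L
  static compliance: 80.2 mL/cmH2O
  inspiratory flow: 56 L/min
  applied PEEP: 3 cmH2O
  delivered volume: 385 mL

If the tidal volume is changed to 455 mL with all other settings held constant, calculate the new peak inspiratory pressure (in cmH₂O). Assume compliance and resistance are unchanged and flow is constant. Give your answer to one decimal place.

Flow: 56 L/min ÷ 60 = 0.9333 L/s.
PIP = Vt/C + R·V̇ + PEEP (constant-flow equation of motion).
Only the elastic term changes: ΔPIP = ΔVt / C = (455 − 385) / 80.2 = 0.8728 cmH2O.
Original PIP = 385/80.2 + 24.5×0.9333 + 3 = 30.666 cmH2O; new PIP = 30.666 + (0.8728) = 31.539 cmH2O.

31.5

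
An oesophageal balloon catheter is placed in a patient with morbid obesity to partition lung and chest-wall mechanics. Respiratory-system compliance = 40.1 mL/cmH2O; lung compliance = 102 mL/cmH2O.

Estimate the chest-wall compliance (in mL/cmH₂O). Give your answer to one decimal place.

66.1

1/Ccw = 1/Crs − 1/CL.
1/Ccw = 1/40.1 − 1/102 = 0.01513.
Ccw = 66.094 mL/cmH2O.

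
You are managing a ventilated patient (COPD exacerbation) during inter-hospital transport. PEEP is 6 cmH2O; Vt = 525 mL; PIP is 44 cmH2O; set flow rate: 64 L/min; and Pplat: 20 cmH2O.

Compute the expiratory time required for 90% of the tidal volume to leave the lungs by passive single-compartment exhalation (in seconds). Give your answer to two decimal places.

Flow: 64 L/min ÷ 60 = 1.0667 L/s.
R = (PIP − Pplat)/V̇ = (44 − 20) / 1.0667 = 24.0/1.0667 = 22.499 cmH2O·s/L.
C = Vt/(Pplat − PEEP) = 525.0 / (20 − 6) = 525.0/14.0 = 37.5 mL/cmH2O.
τ = R × C = 22.499 × 0.0375 L/cmH2O = 0.8437 s.
t = −τ·ln(1 − 0.90) = −0.8437·ln(0.1) = 1.943 s.

1.94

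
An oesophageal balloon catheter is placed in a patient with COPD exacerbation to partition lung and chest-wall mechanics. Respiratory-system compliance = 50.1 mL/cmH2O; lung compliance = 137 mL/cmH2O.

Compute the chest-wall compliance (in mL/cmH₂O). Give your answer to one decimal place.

79.0

1/Ccw = 1/Crs − 1/CL.
1/Ccw = 1/50.1 − 1/137 = 0.01266.
Ccw = 78.989 mL/cmH2O.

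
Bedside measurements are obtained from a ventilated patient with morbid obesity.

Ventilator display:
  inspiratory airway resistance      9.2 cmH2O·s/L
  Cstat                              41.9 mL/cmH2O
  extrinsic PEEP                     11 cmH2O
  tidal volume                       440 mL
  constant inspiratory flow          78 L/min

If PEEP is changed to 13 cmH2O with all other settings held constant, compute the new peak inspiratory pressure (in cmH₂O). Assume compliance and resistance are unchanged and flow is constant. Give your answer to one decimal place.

Flow: 78 L/min ÷ 60 = 1.3 L/s.
PIP = Vt/C + R·V̇ + PEEP (constant-flow equation of motion).
Only the baseline term changes: ΔPIP = ΔPEEP = 13 − 11 = 2.0 cmH2O.
Original PIP = 440/41.9 + 9.2×1.3 + 11 = 33.461 cmH2O; new PIP = 33.461 + (2.0) = 35.461 cmH2O.

35.5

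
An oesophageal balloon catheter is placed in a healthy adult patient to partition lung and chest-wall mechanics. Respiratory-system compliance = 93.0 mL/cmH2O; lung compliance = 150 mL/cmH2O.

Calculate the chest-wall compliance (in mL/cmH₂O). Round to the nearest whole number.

1/Ccw = 1/Crs − 1/CL.
1/Ccw = 1/93.0 − 1/150 = 0.004086.
Ccw = 244.74 mL/cmH2O.

245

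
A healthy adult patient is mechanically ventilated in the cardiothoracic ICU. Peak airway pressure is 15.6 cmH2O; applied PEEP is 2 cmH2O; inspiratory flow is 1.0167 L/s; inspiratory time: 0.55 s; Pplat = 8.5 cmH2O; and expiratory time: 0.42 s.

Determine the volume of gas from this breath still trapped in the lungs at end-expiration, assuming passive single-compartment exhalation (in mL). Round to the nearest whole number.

Vt = flow × Ti = 1.0167 L/s × 0.55 s × 1000 mL/L = 559.19 mL.
R = (PIP − Pplat)/V̇ = (15.6 − 8.5) / 1.0167 = 7.1/1.0167 = 6.983 cmH2O·s/L.
C = Vt/(Pplat − PEEP) = 559.19 / (8.5 − 2) = 559.19/6.5 = 86.029 mL/cmH2O.
τ = R × C = 6.983 × 0.08603 L/cmH2O = 0.6007 s.
Fraction remaining = e^(−Te/τ) = e^(−0.42/0.6007) = 0.497.
Trapped volume = 559.19 × 0.497 = 277.92 mL.

278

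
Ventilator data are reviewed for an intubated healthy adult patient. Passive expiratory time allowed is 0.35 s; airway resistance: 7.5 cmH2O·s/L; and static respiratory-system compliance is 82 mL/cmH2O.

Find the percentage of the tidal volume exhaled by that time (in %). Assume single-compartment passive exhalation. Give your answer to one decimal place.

43.4

τ = R × C = 7.5 × 82 mL/cmH2O = 7.5 × 0.082 L/cmH2O = 0.615 s.
Passive exhalation: V(t)/V₀ = e^(−t/τ) = e^(−0.35/0.615) = 0.566.
Fraction exhaled = 1 − 0.566 = 0.434 → 43.4%.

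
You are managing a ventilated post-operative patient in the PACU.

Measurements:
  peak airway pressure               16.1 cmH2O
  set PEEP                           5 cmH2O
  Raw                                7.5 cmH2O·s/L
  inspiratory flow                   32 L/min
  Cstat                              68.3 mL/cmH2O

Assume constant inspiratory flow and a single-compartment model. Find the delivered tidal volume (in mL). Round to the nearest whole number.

485

Flow: 32 L/min ÷ 60 = 0.5333 L/s.
Equation of motion (constant flow): PIP = Vt/C + R·V̇ + PEEP.
Vt/C = PIP − R·V̇ − PEEP = 16.1 − 4.0 − 5 = 7.1 cmH2O.
Vt = C × 7.1 = 68.3 × 7.1 = 484.93 mL.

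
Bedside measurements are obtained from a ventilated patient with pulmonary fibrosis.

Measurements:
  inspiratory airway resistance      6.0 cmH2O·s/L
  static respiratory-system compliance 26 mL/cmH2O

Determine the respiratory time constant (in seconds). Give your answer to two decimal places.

0.16

τ = R × C = 6.0 × 26 mL/cmH2O = 6.0 × 0.026 L/cmH2O = 0.156 s.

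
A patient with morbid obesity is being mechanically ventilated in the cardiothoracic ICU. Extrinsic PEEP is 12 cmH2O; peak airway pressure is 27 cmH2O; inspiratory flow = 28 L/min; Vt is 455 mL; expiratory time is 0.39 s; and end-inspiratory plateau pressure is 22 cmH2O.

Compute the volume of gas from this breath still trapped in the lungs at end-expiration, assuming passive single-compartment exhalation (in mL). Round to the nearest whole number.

204

Flow: 28 L/min ÷ 60 = 0.4667 L/s.
R = (PIP − Pplat)/V̇ = (27 − 22) / 0.4667 = 5.0/0.4667 = 10.714 cmH2O·s/L.
C = Vt/(Pplat − PEEP) = 455.0 / (22 − 12) = 455.0/10.0 = 45.5 mL/cmH2O.
τ = R × C = 10.714 × 0.0455 L/cmH2O = 0.4875 s.
Fraction remaining = e^(−Te/τ) = e^(−0.39/0.4875) = 0.4493.
Trapped volume = 455.0 × 0.4493 = 204.43 mL.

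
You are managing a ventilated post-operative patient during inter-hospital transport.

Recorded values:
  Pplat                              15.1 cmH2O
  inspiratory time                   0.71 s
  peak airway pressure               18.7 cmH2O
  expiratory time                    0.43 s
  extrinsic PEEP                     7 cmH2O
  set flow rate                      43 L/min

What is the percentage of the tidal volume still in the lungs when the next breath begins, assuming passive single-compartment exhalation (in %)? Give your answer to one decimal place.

25.6

Flow: 43 L/min ÷ 60 = 0.7167 L/s.
Vt = flow × Ti = 0.7167 L/s × 0.71 s × 1000 mL/L = 508.86 mL.
R = (PIP − Pplat)/V̇ = (18.7 − 15.1) / 0.7167 = 3.6/0.7167 = 5.023 cmH2O·s/L.
C = Vt/(Pplat − PEEP) = 508.86 / (15.1 − 7) = 508.86/8.1 = 62.822 mL/cmH2O.
τ = R × C = 5.023 × 0.06282 L/cmH2O = 0.3155 s.
Fraction remaining at end-expiration = e^(−Te/τ) = e^(−0.43/0.3155) = 0.2559 → 25.59%.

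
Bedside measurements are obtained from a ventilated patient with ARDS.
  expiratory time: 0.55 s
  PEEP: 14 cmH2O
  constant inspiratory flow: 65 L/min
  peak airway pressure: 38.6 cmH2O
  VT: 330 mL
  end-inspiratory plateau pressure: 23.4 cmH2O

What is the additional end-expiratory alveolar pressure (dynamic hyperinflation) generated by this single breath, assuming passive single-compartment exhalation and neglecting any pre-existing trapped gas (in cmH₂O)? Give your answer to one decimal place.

Flow: 65 L/min ÷ 60 = 1.0833 L/s.
R = (PIP − Pplat)/V̇ = (38.6 − 23.4) / 1.0833 = 15.2/1.0833 = 14.031 cmH2O·s/L.
C = Vt/(Pplat − PEEP) = 330.0 / (23.4 − 14) = 330.0/9.4 = 35.106 mL/cmH2O.
τ = R × C = 14.031 × 0.03511 L/cmH2O = 0.4926 s.
Fraction remaining = e^(−Te/τ) = e^(−0.55/0.4926) = 0.3274; trapped volume = 330.0 × 0.3274 = 108.04 mL.
Additional alveolar pressure from trapping ≈ V_trapped / C = 108.04 / 35.106 = 3.078 cmH2O.

3.1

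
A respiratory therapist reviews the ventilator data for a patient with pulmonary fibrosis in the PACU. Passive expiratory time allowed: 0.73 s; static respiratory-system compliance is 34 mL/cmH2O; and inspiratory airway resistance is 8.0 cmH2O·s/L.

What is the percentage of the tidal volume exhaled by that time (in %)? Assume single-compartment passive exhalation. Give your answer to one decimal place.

τ = R × C = 8.0 × 34 mL/cmH2O = 8.0 × 0.034 L/cmH2O = 0.272 s.
Passive exhalation: V(t)/V₀ = e^(−t/τ) = e^(−0.73/0.272) = 0.0683.
Fraction exhaled = 1 − 0.0683 = 0.9317 → 93.17%.

93.2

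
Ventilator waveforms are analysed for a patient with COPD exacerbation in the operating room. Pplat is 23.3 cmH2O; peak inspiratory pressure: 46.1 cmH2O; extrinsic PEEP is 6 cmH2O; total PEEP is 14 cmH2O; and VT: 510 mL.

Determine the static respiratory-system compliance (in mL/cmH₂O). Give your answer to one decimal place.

End-expiratory occlusion gives total PEEP = 14 cmH2O (intrinsic PEEP = 14 − 6 = 8). Use total PEEP for the elastic gradient.
Cstat = Vt / (Pplat − PEEPtotal) = 510 / (23.3 − 14) = 510 / 9.3 = 54.839 mL/cmH2O.

54.8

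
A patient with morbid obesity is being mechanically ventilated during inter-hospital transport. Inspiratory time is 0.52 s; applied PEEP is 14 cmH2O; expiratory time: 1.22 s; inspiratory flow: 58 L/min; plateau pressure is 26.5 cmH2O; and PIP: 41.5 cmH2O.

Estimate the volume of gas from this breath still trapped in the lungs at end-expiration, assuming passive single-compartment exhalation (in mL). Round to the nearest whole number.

71

Flow: 58 L/min ÷ 60 = 0.9667 L/s.
Vt = flow × Ti = 0.9667 L/s × 0.52 s × 1000 mL/L = 502.68 mL.
R = (PIP − Pplat)/V̇ = (41.5 − 26.5) / 0.9667 = 15.0/0.9667 = 15.517 cmH2O·s/L.
C = Vt/(Pplat − PEEP) = 502.68 / (26.5 − 14) = 502.68/12.5 = 40.214 mL/cmH2O.
τ = R × C = 15.517 × 0.04021 L/cmH2O = 0.6239 s.
Fraction remaining = e^(−Te/τ) = e^(−1.22/0.6239) = 0.1415.
Trapped volume = 502.68 × 0.1415 = 71.129 mL.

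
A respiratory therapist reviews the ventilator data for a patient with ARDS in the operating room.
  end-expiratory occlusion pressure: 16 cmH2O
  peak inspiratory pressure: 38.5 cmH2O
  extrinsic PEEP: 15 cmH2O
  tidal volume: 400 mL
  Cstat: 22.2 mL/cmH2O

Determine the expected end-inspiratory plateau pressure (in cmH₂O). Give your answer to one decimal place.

End-expiratory occlusion gives total PEEP = 16 cmH2O (intrinsic PEEP = 16 − 15 = 1). Use total PEEP for the elastic gradient.
Pplat = PEEPtotal + Vt / Cstat = 16 + 400 / 22.2 = 16 + 18.018 = 34.018 cmH2O.

34.0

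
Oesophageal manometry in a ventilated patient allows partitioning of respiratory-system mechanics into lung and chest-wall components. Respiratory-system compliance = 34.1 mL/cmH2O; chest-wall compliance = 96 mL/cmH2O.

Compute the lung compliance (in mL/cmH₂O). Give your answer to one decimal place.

52.9

1/CL = 1/Crs − 1/Ccw.
1/CL = 1/34.1 − 1/96 = 0.01891.
CL = 52.882 mL/cmH2O.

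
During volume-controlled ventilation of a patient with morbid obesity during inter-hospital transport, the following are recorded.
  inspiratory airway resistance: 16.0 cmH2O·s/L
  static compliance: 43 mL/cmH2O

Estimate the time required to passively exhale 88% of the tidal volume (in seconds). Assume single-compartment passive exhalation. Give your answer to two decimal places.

τ = R × C = 16.0 × 43 mL/cmH2O = 16.0 × 0.043 L/cmH2O = 0.688 s.
Exhaled fraction f = 1 − e^(−t/τ) → t = −τ·ln(1 − f) = −0.688·ln(0.12) = 1.459 s.

1.46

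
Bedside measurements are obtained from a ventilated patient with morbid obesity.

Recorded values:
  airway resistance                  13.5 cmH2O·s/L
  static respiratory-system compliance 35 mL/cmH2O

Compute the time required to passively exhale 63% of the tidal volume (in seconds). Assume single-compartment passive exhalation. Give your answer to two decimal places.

0.47

τ = R × C = 13.5 × 35 mL/cmH2O = 13.5 × 0.035 L/cmH2O = 0.4725 s.
Exhaled fraction f = 1 − e^(−t/τ) → t = −τ·ln(1 − f) = −0.4725·ln(0.37) = 0.4698 s.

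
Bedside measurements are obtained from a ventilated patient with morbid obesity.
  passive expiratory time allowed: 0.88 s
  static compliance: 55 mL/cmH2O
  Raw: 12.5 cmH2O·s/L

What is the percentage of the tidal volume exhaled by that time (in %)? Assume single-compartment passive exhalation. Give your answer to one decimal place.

τ = R × C = 12.5 × 55 mL/cmH2O = 12.5 × 0.055 L/cmH2O = 0.6875 s.
Passive exhalation: V(t)/V₀ = e^(−t/τ) = e^(−0.88/0.6875) = 0.278.
Fraction exhaled = 1 − 0.278 = 0.722 → 72.2%.

72.2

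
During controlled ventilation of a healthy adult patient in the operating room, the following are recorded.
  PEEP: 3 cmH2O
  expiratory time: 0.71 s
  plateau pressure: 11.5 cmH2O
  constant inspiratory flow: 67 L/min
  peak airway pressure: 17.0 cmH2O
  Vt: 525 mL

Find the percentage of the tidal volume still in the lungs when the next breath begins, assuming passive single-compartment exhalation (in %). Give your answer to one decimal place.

Flow: 67 L/min ÷ 60 = 1.1167 L/s.
R = (PIP − Pplat)/V̇ = (17.0 − 11.5) / 1.1167 = 5.5/1.1167 = 4.925 cmH2O·s/L.
C = Vt/(Pplat − PEEP) = 525.0 / (11.5 − 3) = 525.0/8.5 = 61.765 mL/cmH2O.
τ = R × C = 4.925 × 0.06177 L/cmH2O = 0.3042 s.
Fraction remaining at end-expiration = e^(−Te/τ) = e^(−0.71/0.3042) = 0.09691 → 9.691%.

9.7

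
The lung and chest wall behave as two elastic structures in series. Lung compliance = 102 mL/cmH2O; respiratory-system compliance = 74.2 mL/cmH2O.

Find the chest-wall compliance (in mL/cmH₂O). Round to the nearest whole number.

1/Ccw = 1/Crs − 1/CL.
1/Ccw = 1/74.2 − 1/102 = 0.003673.
Ccw = 272.26 mL/cmH2O.

272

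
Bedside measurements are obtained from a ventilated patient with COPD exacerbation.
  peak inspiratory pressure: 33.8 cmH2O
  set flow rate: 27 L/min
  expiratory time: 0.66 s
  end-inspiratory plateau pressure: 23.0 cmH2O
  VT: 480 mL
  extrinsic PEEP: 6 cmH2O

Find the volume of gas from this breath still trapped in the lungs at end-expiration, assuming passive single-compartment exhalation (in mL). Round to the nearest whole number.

181

Flow: 27 L/min ÷ 60 = 0.45 L/s.
R = (PIP − Pplat)/V̇ = (33.8 − 23.0) / 0.45 = 10.8/0.45 = 24.0 cmH2O·s/L.
C = Vt/(Pplat − PEEP) = 480.0 / (23.0 − 6) = 480.0/17.0 = 28.235 mL/cmH2O.
τ = R × C = 24.0 × 0.02824 L/cmH2O = 0.6778 s.
Fraction remaining = e^(−Te/τ) = e^(−0.66/0.6778) = 0.3777.
Trapped volume = 480.0 × 0.3777 = 181.3 mL.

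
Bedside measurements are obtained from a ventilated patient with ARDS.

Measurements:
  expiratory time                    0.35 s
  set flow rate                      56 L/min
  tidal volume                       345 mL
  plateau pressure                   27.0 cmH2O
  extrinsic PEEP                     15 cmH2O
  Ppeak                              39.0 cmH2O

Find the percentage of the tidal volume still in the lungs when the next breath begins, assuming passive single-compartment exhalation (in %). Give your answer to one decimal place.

Flow: 56 L/min ÷ 60 = 0.9333 L/s.
R = (PIP − Pplat)/V̇ = (39.0 − 27.0) / 0.9333 = 12.0/0.9333 = 12.858 cmH2O·s/L.
C = Vt/(Pplat − PEEP) = 345.0 / (27.0 − 15) = 345.0/12.0 = 28.75 mL/cmH2O.
τ = R × C = 12.858 × 0.02875 L/cmH2O = 0.3697 s.
Fraction remaining at end-expiration = e^(−Te/τ) = e^(−0.35/0.3697) = 0.388 → 38.8%.

38.8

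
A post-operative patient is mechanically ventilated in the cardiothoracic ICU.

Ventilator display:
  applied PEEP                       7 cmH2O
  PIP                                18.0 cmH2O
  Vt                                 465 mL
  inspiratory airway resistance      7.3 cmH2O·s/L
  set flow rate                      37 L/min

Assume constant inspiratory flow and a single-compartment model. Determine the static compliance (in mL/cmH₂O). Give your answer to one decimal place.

71.6

Flow: 37 L/min ÷ 60 = 0.6167 L/s.
Equation of motion (constant flow): PIP = Vt/C + R·V̇ + PEEP.
Vt/C = PIP − R·V̇ − PEEP = 18.0 − 7.3×0.6167 − 7 = 18.0 − 4.502 − 7 = 6.498 cmH2O.
C = Vt / 6.498 = 465 / 6.498 = 71.56 mL/cmH2O.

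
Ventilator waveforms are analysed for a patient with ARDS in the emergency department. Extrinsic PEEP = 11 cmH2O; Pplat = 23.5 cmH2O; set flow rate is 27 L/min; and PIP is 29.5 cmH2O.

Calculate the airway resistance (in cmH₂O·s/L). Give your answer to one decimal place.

Flow: 27 L/min ÷ 60 = 0.45 L/s.
Raw = (PIP − Pplat) / flow = (29.5 − 23.5) / 0.45 = 6.0 / 0.45 = 13.333 cmH2O·s/L.

13.3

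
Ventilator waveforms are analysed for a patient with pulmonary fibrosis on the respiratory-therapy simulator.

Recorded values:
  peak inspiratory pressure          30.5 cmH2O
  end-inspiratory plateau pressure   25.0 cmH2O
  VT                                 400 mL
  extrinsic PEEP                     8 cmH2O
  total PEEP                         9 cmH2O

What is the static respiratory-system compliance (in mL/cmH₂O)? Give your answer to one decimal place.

25.0

End-expiratory occlusion gives total PEEP = 9 cmH2O (intrinsic PEEP = 9 − 8 = 1). Use total PEEP for the elastic gradient.
Cstat = Vt / (Pplat − PEEPtotal) = 400 / (25.0 − 9) = 400 / 16.0 = 25.0 mL/cmH2O.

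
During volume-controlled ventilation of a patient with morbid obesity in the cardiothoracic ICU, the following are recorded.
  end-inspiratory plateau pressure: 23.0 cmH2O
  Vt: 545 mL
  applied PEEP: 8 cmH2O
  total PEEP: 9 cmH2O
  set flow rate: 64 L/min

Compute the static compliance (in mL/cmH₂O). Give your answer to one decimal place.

38.9

End-expiratory occlusion gives total PEEP = 9 cmH2O (intrinsic PEEP = 9 − 8 = 1). Use total PEEP for the elastic gradient.
Cstat = Vt / (Pplat − PEEPtotal) = 545 / (23.0 − 9) = 545 / 14.0 = 38.929 mL/cmH2O.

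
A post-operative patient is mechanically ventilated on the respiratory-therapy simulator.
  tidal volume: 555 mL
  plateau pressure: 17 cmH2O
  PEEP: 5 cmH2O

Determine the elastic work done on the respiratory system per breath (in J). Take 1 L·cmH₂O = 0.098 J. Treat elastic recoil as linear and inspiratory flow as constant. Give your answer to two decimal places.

Elastic work ≈ ½ × (Pplat − PEEP) × Vt = 0.5 × (17 − 5) × 0.555 L = 0.5 × 12.0 × 0.555 = 3.33 L·cmH2O.
× 0.098 J/(L·cmH2O) → 0.3263 J.

0.33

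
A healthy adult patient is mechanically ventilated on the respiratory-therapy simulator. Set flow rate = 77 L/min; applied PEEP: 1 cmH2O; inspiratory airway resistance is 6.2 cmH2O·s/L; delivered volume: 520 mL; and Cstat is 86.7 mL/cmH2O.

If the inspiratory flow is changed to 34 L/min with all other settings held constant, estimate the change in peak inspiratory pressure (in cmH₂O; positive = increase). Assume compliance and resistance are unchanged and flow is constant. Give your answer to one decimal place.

-4.4

Flow: 77 L/min ÷ 60 = 1.2833 L/s.
New flow: 34 L/min ÷ 60 = 0.5667 L/s.
PIP = Vt/C + R·V̇ + PEEP (constant-flow equation of motion).
Only the resistive term changes: ΔPIP = R × ΔV̇ = 6.2 × (0.5667 − 1.2833) = 6.2 × -0.7166 = -4.443 cmH2O.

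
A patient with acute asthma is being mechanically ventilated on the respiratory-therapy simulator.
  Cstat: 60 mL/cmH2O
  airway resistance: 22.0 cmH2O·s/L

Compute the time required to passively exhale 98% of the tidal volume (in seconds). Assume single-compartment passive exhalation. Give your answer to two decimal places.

τ = R × C = 22.0 × 60 mL/cmH2O = 22.0 × 0.060 L/cmH2O = 1.32 s.
Exhaled fraction f = 1 − e^(−t/τ) → t = −τ·ln(1 − f) = −1.32·ln(0.02) = 5.164 s.

5.16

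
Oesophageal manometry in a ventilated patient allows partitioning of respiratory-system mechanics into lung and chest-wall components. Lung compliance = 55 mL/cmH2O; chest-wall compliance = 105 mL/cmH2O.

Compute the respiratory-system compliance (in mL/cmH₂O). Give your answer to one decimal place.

36.1

Lung and chest wall are elastances in series: 1/Crs = 1/CL + 1/Ccw.
1/Crs = 1/55 + 1/105 = 0.02771.
Crs = 36.088 mL/cmH2O.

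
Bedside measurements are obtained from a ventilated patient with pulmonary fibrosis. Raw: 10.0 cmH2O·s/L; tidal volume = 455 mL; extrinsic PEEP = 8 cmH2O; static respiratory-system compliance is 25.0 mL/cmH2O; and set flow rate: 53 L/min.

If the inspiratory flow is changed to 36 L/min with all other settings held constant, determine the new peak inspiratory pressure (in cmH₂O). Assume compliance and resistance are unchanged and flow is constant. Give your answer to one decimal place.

32.2

Flow: 53 L/min ÷ 60 = 0.8833 L/s.
New flow: 36 L/min ÷ 60 = 0.6 L/s.
PIP = Vt/C + R·V̇ + PEEP (constant-flow equation of motion).
Only the resistive term changes: ΔPIP = R × ΔV̇ = 10.0 × (0.6 − 0.8833) = 10.0 × -0.2833 = -2.833 cmH2O.
Original PIP = 455/25.0 + 10.0×0.8833 + 8 = 35.033 cmH2O; new PIP = 35.033 + (-2.833) = 32.2 cmH2O.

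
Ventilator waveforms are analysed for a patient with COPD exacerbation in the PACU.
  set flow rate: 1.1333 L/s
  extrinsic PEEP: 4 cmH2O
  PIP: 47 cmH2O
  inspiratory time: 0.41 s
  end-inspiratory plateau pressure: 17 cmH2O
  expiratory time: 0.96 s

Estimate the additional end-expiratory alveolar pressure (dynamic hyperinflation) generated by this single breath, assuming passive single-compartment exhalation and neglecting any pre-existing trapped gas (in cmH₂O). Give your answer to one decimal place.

Vt = flow × Ti = 1.1333 L/s × 0.41 s × 1000 mL/L = 464.65 mL.
R = (PIP − Pplat)/V̇ = (47 − 17) / 1.1333 = 30.0/1.1333 = 26.471 cmH2O·s/L.
C = Vt/(Pplat − PEEP) = 464.65 / (17 − 4) = 464.65/13.0 = 35.742 mL/cmH2O.
τ = R × C = 26.471 × 0.03574 L/cmH2O = 0.9461 s.
Fraction remaining = e^(−Te/τ) = e^(−0.96/0.9461) = 0.3625; trapped volume = 464.65 × 0.3625 = 168.44 mL.
Additional alveolar pressure from trapping ≈ V_trapped / C = 168.44 / 35.742 = 4.713 cmH2O.

4.7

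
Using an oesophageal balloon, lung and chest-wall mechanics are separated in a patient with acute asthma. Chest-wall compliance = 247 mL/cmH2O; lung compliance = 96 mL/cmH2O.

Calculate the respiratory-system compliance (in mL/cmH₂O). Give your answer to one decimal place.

Lung and chest wall are elastances in series: 1/Crs = 1/CL + 1/Ccw.
1/Crs = 1/96 + 1/247 = 0.01447.
Crs = 69.109 mL/cmH2O.

69.1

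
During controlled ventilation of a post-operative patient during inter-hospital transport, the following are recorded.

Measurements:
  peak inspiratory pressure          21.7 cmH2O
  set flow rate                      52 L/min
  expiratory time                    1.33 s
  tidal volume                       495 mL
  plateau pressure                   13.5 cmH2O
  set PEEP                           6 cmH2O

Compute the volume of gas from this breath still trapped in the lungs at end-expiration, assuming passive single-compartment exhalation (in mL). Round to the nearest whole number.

Flow: 52 L/min ÷ 60 = 0.8667 L/s.
R = (PIP − Pplat)/V̇ = (21.7 − 13.5) / 0.8667 = 8.2/0.8667 = 9.461 cmH2O·s/L.
C = Vt/(Pplat − PEEP) = 495.0 / (13.5 − 6) = 495.0/7.5 = 66.0 mL/cmH2O.
τ = R × C = 9.461 × 0.066 L/cmH2O = 0.6244 s.
Fraction remaining = e^(−Te/τ) = e^(−1.33/0.6244) = 0.1188.
Trapped volume = 495.0 × 0.1188 = 58.806 mL.

59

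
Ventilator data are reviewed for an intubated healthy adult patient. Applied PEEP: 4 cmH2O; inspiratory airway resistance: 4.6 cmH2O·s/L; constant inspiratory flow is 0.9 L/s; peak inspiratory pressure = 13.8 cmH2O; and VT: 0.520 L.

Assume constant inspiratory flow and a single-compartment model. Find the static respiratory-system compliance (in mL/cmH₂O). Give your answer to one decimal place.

91.9

Equation of motion (constant flow): PIP = Vt/C + R·V̇ + PEEP.
Vt/C = PIP − R·V̇ − PEEP = 13.8 − 4.6×0.9 − 4 = 13.8 − 4.14 − 4 = 5.66 cmH2O.
C = Vt / 5.66 = 520 / 5.66 = 91.873 mL/cmH2O.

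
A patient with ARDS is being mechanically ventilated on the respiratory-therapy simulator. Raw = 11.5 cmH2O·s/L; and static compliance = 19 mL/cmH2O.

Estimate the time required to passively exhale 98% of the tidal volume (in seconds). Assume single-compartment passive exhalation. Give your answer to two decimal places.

0.85

τ = R × C = 11.5 × 19 mL/cmH2O = 11.5 × 0.019 L/cmH2O = 0.2185 s.
Exhaled fraction f = 1 − e^(−t/τ) → t = −τ·ln(1 − f) = −0.2185·ln(0.02) = 0.8548 s.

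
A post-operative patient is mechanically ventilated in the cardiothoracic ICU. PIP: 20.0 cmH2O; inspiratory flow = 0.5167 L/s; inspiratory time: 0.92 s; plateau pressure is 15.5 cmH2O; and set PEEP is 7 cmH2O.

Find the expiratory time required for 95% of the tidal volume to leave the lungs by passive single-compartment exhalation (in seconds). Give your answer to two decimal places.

1.46

Vt = flow × Ti = 0.5167 L/s × 0.92 s × 1000 mL/L = 475.36 mL.
R = (PIP − Pplat)/V̇ = (20.0 − 15.5) / 0.5167 = 4.5/0.5167 = 8.709 cmH2O·s/L.
C = Vt/(Pplat − PEEP) = 475.36 / (15.5 − 7) = 475.36/8.5 = 55.925 mL/cmH2O.
τ = R × C = 8.709 × 0.05593 L/cmH2O = 0.4871 s.
t = −τ·ln(1 − 0.95) = −0.4871·ln(0.05) = 1.459 s.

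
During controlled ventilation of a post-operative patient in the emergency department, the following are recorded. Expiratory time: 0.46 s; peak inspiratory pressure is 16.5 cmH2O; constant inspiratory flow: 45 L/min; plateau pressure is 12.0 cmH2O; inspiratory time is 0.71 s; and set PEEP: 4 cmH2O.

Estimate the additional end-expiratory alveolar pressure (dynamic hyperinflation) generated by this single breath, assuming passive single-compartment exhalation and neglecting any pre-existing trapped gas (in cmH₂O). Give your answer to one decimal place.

Flow: 45 L/min ÷ 60 = 0.75 L/s.
Vt = flow × Ti = 0.75 L/s × 0.71 s × 1000 mL/L = 532.5 mL.
R = (PIP − Pplat)/V̇ = (16.5 − 12.0) / 0.75 = 4.5/0.75 = 6.0 cmH2O·s/L.
C = Vt/(Pplat − PEEP) = 532.5 / (12.0 − 4) = 532.5/8.0 = 66.563 mL/cmH2O.
τ = R × C = 6.0 × 0.06656 L/cmH2O = 0.3994 s.
Fraction remaining = e^(−Te/τ) = e^(−0.46/0.3994) = 0.3161; trapped volume = 532.5 × 0.3161 = 168.32 mL.
Additional alveolar pressure from trapping ≈ V_trapped / C = 168.32 / 66.563 = 2.529 cmH2O.

2.5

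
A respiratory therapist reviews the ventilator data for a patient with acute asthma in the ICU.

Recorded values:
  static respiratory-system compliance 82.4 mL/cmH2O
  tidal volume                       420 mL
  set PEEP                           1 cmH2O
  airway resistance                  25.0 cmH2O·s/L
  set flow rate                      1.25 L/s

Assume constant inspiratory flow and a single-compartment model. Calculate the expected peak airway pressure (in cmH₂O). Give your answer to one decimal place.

Equation of motion (constant flow): PIP = Vt/C + R·V̇ + PEEP.
PIP = 420/82.4 + 25.0×1.25 + 1 = 5.097 + 31.25 + 1 = 37.347 cmH2O.

37.3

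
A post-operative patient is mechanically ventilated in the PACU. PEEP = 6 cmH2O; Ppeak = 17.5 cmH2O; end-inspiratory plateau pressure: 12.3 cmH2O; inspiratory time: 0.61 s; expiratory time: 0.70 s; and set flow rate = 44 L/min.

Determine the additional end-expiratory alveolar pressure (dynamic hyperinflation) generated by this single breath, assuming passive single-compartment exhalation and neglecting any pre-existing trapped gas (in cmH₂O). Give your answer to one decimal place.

Flow: 44 L/min ÷ 60 = 0.7333 L/s.
Vt = flow × Ti = 0.7333 L/s × 0.61 s × 1000 mL/L = 447.31 mL.
R = (PIP − Pplat)/V̇ = (17.5 − 12.3) / 0.7333 = 5.2/0.7333 = 7.091 cmH2O·s/L.
C = Vt/(Pplat − PEEP) = 447.31 / (12.3 − 6) = 447.31/6.3 = 71.002 mL/cmH2O.
τ = R × C = 7.091 × 0.071 L/cmH2O = 0.5035 s.
Fraction remaining = e^(−Te/τ) = e^(−0.70/0.5035) = 0.249; trapped volume = 447.31 × 0.249 = 111.38 mL.
Additional alveolar pressure from trapping ≈ V_trapped / C = 111.38 / 71.002 = 1.569 cmH2O.

1.6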